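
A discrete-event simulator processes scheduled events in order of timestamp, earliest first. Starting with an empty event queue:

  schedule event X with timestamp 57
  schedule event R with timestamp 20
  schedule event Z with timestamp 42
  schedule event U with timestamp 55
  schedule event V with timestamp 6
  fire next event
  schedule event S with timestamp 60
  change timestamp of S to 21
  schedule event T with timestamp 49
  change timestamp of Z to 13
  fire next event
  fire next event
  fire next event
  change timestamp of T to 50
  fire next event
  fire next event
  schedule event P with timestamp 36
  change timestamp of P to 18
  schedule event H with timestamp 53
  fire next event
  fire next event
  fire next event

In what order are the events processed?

add X (timestamp 57) → {X:57}
add R (timestamp 20) → {R:20, X:57}
add Z (timestamp 42) → {R:20, Z:42, X:57}
add U (timestamp 55) → {R:20, Z:42, U:55, X:57}
add V (timestamp 6) → {V:6, R:20, Z:42, U:55, X:57}
fire next event → V; now {R:20, Z:42, U:55, X:57}
add S (timestamp 60) → {R:20, Z:42, U:55, X:57, S:60}
update S to timestamp 21 → {R:20, S:21, Z:42, U:55, X:57}
add T (timestamp 49) → {R:20, S:21, Z:42, T:49, U:55, X:57}
update Z to timestamp 13 → {Z:13, R:20, S:21, T:49, U:55, X:57}
fire next event → Z; now {R:20, S:21, T:49, U:55, X:57}
fire next event → R; now {S:21, T:49, U:55, X:57}
fire next event → S; now {T:49, U:55, X:57}
update T to timestamp 50 → {T:50, U:55, X:57}
fire next event → T; now {U:55, X:57}
fire next event → U; now {X:57}
add P (timestamp 36) → {P:36, X:57}
update P to timestamp 18 → {P:18, X:57}
add H (timestamp 53) → {P:18, H:53, X:57}
fire next event → P; now {H:53, X:57}
fire next event → H; now {X:57}
fire next event → X; now {}

V → Z → R → S → T → U → P → H → X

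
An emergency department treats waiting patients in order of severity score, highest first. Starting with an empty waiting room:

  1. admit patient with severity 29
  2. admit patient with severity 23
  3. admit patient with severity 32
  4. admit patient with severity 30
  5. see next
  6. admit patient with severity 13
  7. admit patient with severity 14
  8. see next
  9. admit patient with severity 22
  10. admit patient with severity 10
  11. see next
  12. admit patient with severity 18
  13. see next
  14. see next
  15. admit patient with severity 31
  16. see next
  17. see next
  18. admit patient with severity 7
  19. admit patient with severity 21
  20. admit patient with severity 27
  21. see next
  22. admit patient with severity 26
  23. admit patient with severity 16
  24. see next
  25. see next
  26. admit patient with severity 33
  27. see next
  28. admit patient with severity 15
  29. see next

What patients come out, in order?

32, 30, 29, 23, 22, 31, 18, 27, 26, 21, 33, 16

insert 29 → {29}
insert 23 → {29, 23}
insert 32 → {32, 29, 23}
insert 30 → {32, 30, 29, 23}
see next → 32; now {30, 29, 23}
insert 13 → {30, 29, 23, 13}
insert 14 → {30, 29, 23, 14, 13}
see next → 30; now {29, 23, 14, 13}
insert 22 → {29, 23, 22, 14, 13}
insert 10 → {29, 23, 22, 14, 13, 10}
see next → 29; now {23, 22, 14, 13, 10}
insert 18 → {23, 22, 18, 14, 13, 10}
see next → 23; now {22, 18, 14, 13, 10}
see next → 22; now {18, 14, 13, 10}
insert 31 → {31, 18, 14, 13, 10}
see next → 31; now {18, 14, 13, 10}
see next → 18; now {14, 13, 10}
insert 7 → {14, 13, 10, 7}
insert 21 → {21, 14, 13, 10, 7}
insert 27 → {27, 21, 14, 13, 10, 7}
see next → 27; now {21, 14, 13, 10, 7}
insert 26 → {26, 21, 14, 13, 10, 7}
insert 16 → {26, 21, 16, 14, 13, 10, 7}
see next → 26; now {21, 16, 14, 13, 10, 7}
see next → 21; now {16, 14, 13, 10, 7}
insert 33 → {33, 16, 14, 13, 10, 7}
see next → 33; now {16, 14, 13, 10, 7}
insert 15 → {16, 15, 14, 13, 10, 7}
see next → 16; now {15, 14, 13, 10, 7}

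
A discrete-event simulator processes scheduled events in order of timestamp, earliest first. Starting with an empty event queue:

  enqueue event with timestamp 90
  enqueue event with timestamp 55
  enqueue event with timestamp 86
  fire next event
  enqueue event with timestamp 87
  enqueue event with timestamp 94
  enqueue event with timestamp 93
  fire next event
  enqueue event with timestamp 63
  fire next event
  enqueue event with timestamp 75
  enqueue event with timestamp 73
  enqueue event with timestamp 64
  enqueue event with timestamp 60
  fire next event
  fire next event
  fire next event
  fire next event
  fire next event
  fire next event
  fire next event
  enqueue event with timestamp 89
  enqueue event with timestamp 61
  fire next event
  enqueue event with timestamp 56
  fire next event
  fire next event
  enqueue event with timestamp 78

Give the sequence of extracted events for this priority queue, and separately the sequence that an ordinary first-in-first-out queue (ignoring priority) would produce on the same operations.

insert 90 → {90}
insert 55 → {55, 90}
insert 86 → {55, 86, 90}
fire next event → 55; now {86, 90}
insert 87 → {86, 87, 90}
insert 94 → {86, 87, 90, 94}
insert 93 → {86, 87, 90, 93, 94}
fire next event → 86; now {87, 90, 93, 94}
insert 63 → {63, 87, 90, 93, 94}
fire next event → 63; now {87, 90, 93, 94}
insert 75 → {75, 87, 90, 93, 94}
insert 73 → {73, 75, 87, 90, 93, 94}
insert 64 → {64, 73, 75, 87, 90, 93, 94}
insert 60 → {60, 64, 73, 75, 87, 90, 93, 94}
fire next event → 60; now {64, 73, 75, 87, 90, 93, 94}
fire next event → 64; now {73, 75, 87, 90, 93, 94}
fire next event → 73; now {75, 87, 90, 93, 94}
fire next event → 75; now {87, 90, 93, 94}
fire next event → 87; now {90, 93, 94}
fire next event → 90; now {93, 94}
fire next event → 93; now {94}
insert 89 → {89, 94}
insert 61 → {61, 89, 94}
fire next event → 61; now {89, 94}
insert 56 → {56, 89, 94}
fire next event → 56; now {89, 94}
fire next event → 89; now {94}
insert 78 → {78, 94}

priority queue: 55 → 86 → 63 → 60 → 64 → 73 → 75 → 87 → 90 → 93 → 61 → 56 → 89; FIFO queue: 90, 55, 86, 87, 94, 93, 63, 75, 73, 64, 60, 89, 61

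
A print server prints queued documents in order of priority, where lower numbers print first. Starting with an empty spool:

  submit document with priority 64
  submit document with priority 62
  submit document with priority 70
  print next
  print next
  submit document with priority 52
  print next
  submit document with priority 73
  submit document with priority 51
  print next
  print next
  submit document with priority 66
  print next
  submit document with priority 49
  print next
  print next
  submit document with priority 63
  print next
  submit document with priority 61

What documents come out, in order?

insert 64 → {64}
insert 62 → {62, 64}
insert 70 → {62, 64, 70}
print next → 62; now {64, 70}
print next → 64; now {70}
insert 52 → {52, 70}
print next → 52; now {70}
insert 73 → {70, 73}
insert 51 → {51, 70, 73}
print next → 51; now {70, 73}
print next → 70; now {73}
insert 66 → {66, 73}
print next → 66; now {73}
insert 49 → {49, 73}
print next → 49; now {73}
print next → 73; now {}
insert 63 → {63}
print next → 63; now {}
insert 61 → {61}

62, 64, 52, 51, 70, 66, 49, 73, 63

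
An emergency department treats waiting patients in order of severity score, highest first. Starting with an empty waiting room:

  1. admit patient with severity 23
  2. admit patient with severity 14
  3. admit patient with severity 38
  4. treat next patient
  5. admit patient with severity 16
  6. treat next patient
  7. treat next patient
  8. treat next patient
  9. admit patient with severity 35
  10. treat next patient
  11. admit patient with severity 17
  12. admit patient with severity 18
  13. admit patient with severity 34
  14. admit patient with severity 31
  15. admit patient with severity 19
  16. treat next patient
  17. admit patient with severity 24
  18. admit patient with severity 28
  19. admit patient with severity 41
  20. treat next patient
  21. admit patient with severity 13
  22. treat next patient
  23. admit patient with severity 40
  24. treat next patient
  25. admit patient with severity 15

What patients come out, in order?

insert 23 → {23}
insert 14 → {23, 14}
insert 38 → {38, 23, 14}
treat next patient → 38; now {23, 14}
insert 16 → {23, 16, 14}
treat next patient → 23; now {16, 14}
treat next patient → 16; now {14}
treat next patient → 14; now {}
insert 35 → {35}
treat next patient → 35; now {}
insert 17 → {17}
insert 18 → {18, 17}
insert 34 → {34, 18, 17}
insert 31 → {34, 31, 18, 17}
insert 19 → {34, 31, 19, 18, 17}
treat next patient → 34; now {31, 19, 18, 17}
insert 24 → {31, 24, 19, 18, 17}
insert 28 → {31, 28, 24, 19, 18, 17}
insert 41 → {41, 31, 28, 24, 19, 18, 17}
treat next patient → 41; now {31, 28, 24, 19, 18, 17}
insert 13 → {31, 28, 24, 19, 18, 17, 13}
treat next patient → 31; now {28, 24, 19, 18, 17, 13}
insert 40 → {40, 28, 24, 19, 18, 17, 13}
treat next patient → 40; now {28, 24, 19, 18, 17, 13}
insert 15 → {28, 24, 19, 18, 17, 15, 13}

38, 23, 16, 14, 35, 34, 41, 31, 40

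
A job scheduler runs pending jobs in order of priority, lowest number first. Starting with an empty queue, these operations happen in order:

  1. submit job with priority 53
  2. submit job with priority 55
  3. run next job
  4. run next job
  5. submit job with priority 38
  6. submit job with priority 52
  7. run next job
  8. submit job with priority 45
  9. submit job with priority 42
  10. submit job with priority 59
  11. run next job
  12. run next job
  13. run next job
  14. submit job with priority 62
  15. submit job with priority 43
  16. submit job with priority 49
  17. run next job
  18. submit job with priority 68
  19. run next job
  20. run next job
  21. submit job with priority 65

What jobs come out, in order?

insert 53 → {53}
insert 55 → {53, 55}
run next job → 53; now {55}
run next job → 55; now {}
insert 38 → {38}
insert 52 → {38, 52}
run next job → 38; now {52}
insert 45 → {45, 52}
insert 42 → {42, 45, 52}
insert 59 → {42, 45, 52, 59}
run next job → 42; now {45, 52, 59}
run next job → 45; now {52, 59}
run next job → 52; now {59}
insert 62 → {59, 62}
insert 43 → {43, 59, 62}
insert 49 → {43, 49, 59, 62}
run next job → 43; now {49, 59, 62}
insert 68 → {49, 59, 62, 68}
run next job → 49; now {59, 62, 68}
run next job → 59; now {62, 68}
insert 65 → {62, 65, 68}

[53, 55, 38, 42, 45, 52, 43, 49, 59]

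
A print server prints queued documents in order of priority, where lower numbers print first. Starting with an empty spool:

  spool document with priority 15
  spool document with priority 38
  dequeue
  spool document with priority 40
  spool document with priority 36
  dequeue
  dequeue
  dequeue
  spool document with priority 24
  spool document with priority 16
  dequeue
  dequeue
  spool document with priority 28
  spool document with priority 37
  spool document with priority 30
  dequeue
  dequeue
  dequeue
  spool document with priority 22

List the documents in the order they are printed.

[15, 36, 38, 40, 16, 24, 28, 30, 37]

insert 15 → {15}
insert 38 → {15, 38}
dequeue → 15; now {38}
insert 40 → {38, 40}
insert 36 → {36, 38, 40}
dequeue → 36; now {38, 40}
dequeue → 38; now {40}
dequeue → 40; now {}
insert 24 → {24}
insert 16 → {16, 24}
dequeue → 16; now {24}
dequeue → 24; now {}
insert 28 → {28}
insert 37 → {28, 37}
insert 30 → {28, 30, 37}
dequeue → 28; now {30, 37}
dequeue → 30; now {37}
dequeue → 37; now {}
insert 22 → {22}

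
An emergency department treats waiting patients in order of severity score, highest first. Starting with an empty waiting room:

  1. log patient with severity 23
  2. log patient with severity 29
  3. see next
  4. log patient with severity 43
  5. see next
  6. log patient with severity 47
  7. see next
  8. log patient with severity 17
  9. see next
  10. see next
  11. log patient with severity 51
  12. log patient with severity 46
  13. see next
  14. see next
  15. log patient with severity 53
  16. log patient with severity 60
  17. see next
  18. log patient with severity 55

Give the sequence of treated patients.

insert 23 → {23}
insert 29 → {29, 23}
see next → 29; now {23}
insert 43 → {43, 23}
see next → 43; now {23}
insert 47 → {47, 23}
see next → 47; now {23}
insert 17 → {23, 17}
see next → 23; now {17}
see next → 17; now {}
insert 51 → {51}
insert 46 → {51, 46}
see next → 51; now {46}
see next → 46; now {}
insert 53 → {53}
insert 60 → {60, 53}
see next → 60; now {53}
insert 55 → {55, 53}

29, 43, 47, 23, 17, 51, 46, 60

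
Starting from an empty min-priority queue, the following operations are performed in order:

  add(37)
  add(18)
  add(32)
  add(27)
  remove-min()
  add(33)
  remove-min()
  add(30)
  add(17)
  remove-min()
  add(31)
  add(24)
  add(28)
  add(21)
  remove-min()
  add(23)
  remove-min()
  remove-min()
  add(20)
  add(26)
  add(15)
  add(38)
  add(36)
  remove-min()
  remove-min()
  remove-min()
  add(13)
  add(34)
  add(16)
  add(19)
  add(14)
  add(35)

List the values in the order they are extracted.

18, 27, 17, 21, 23, 24, 15, 20, 26

insert 37 → {37}
insert 18 → {18, 37}
insert 32 → {18, 32, 37}
insert 27 → {18, 27, 32, 37}
remove-min → 18; now {27, 32, 37}
insert 33 → {27, 32, 33, 37}
remove-min → 27; now {32, 33, 37}
insert 30 → {30, 32, 33, 37}
insert 17 → {17, 30, 32, 33, 37}
remove-min → 17; now {30, 32, 33, 37}
insert 31 → {30, 31, 32, 33, 37}
insert 24 → {24, 30, 31, 32, 33, 37}
insert 28 → {24, 28, 30, 31, 32, 33, 37}
insert 21 → {21, 24, 28, 30, 31, 32, 33, 37}
remove-min → 21; now {24, 28, 30, 31, 32, 33, 37}
insert 23 → {23, 24, 28, 30, 31, 32, 33, 37}
remove-min → 23; now {24, 28, 30, 31, 32, 33, 37}
remove-min → 24; now {28, 30, 31, 32, 33, 37}
insert 20 → {20, 28, 30, 31, 32, 33, 37}
insert 26 → {20, 26, 28, 30, 31, 32, 33, 37}
insert 15 → {15, 20, 26, 28, 30, 31, 32, 33, 37}
insert 38 → {15, 20, 26, 28, 30, 31, 32, 33, 37, 38}
insert 36 → {15, 20, 26, 28, 30, 31, 32, 33, 36, 37, 38}
remove-min → 15; now {20, 26, 28, 30, 31, 32, 33, 36, 37, 38}
remove-min → 20; now {26, 28, 30, 31, 32, 33, 36, 37, 38}
remove-min → 26; now {28, 30, 31, 32, 33, 36, 37, 38}
insert 13 → {13, 28, 30, 31, 32, 33, 36, 37, 38}
insert 34 → {13, 28, 30, 31, 32, 33, 34, 36, 37, 38}
insert 16 → {13, 16, 28, 30, 31, 32, 33, 34, 36, 37, 38}
insert 19 → {13, 16, 19, 28, 30, 31, 32, 33, 34, 36, 37, 38}
insert 14 → {13, 14, 16, 19, 28, 30, 31, 32, 33, 34, 36, 37, 38}
insert 35 → {13, 14, 16, 19, 28, 30, 31, 32, 33, 34, 35, 36, 37, 38}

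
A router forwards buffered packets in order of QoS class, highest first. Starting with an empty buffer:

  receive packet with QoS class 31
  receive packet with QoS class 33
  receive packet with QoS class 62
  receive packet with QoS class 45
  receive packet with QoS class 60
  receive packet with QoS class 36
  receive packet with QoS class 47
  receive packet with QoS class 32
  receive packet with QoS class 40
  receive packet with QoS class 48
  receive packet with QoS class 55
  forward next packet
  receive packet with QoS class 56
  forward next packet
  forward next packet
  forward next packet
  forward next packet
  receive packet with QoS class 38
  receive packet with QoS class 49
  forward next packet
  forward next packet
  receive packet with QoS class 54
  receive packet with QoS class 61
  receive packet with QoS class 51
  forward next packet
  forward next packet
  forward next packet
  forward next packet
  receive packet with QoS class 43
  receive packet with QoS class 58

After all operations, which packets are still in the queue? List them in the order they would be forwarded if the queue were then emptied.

insert 31 → {31}
insert 33 → {33, 31}
insert 62 → {62, 33, 31}
insert 45 → {62, 45, 33, 31}
insert 60 → {62, 60, 45, 33, 31}
insert 36 → {62, 60, 45, 36, 33, 31}
insert 47 → {62, 60, 47, 45, 36, 33, 31}
insert 32 → {62, 60, 47, 45, 36, 33, 32, 31}
insert 40 → {62, 60, 47, 45, 40, 36, 33, 32, 31}
insert 48 → {62, 60, 48, 47, 45, 40, 36, 33, 32, 31}
insert 55 → {62, 60, 55, 48, 47, 45, 40, 36, 33, 32, 31}
forward next packet → 62; now {60, 55, 48, 47, 45, 40, 36, 33, 32, 31}
insert 56 → {60, 56, 55, 48, 47, 45, 40, 36, 33, 32, 31}
forward next packet → 60; now {56, 55, 48, 47, 45, 40, 36, 33, 32, 31}
forward next packet → 56; now {55, 48, 47, 45, 40, 36, 33, 32, 31}
forward next packet → 55; now {48, 47, 45, 40, 36, 33, 32, 31}
forward next packet → 48; now {47, 45, 40, 36, 33, 32, 31}
insert 38 → {47, 45, 40, 38, 36, 33, 32, 31}
insert 49 → {49, 47, 45, 40, 38, 36, 33, 32, 31}
forward next packet → 49; now {47, 45, 40, 38, 36, 33, 32, 31}
forward next packet → 47; now {45, 40, 38, 36, 33, 32, 31}
insert 54 → {54, 45, 40, 38, 36, 33, 32, 31}
insert 61 → {61, 54, 45, 40, 38, 36, 33, 32, 31}
insert 51 → {61, 54, 51, 45, 40, 38, 36, 33, 32, 31}
forward next packet → 61; now {54, 51, 45, 40, 38, 36, 33, 32, 31}
forward next packet → 54; now {51, 45, 40, 38, 36, 33, 32, 31}
forward next packet → 51; now {45, 40, 38, 36, 33, 32, 31}
forward next packet → 45; now {40, 38, 36, 33, 32, 31}
insert 43 → {43, 40, 38, 36, 33, 32, 31}
insert 58 → {58, 43, 40, 38, 36, 33, 32, 31}

[58, 43, 40, 38, 36, 33, 32, 31]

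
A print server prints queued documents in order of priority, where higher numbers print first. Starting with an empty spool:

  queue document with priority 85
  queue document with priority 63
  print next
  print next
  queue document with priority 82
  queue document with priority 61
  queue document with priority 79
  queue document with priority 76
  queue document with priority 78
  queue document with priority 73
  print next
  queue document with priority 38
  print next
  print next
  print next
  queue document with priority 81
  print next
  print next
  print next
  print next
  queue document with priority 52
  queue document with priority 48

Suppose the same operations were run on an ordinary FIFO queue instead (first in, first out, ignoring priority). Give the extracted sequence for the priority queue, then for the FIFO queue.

priority queue: 85 → 63 → 82 → 79 → 78 → 76 → 81 → 73 → 61 → 38; FIFO queue: [85, 63, 82, 61, 79, 76, 78, 73, 38, 81]

insert 85 → {85}
insert 63 → {85, 63}
print next → 85; now {63}
print next → 63; now {}
insert 82 → {82}
insert 61 → {82, 61}
insert 79 → {82, 79, 61}
insert 76 → {82, 79, 76, 61}
insert 78 → {82, 79, 78, 76, 61}
insert 73 → {82, 79, 78, 76, 73, 61}
print next → 82; now {79, 78, 76, 73, 61}
insert 38 → {79, 78, 76, 73, 61, 38}
print next → 79; now {78, 76, 73, 61, 38}
print next → 78; now {76, 73, 61, 38}
print next → 76; now {73, 61, 38}
insert 81 → {81, 73, 61, 38}
print next → 81; now {73, 61, 38}
print next → 73; now {61, 38}
print next → 61; now {38}
print next → 38; now {}
insert 52 → {52}
insert 48 → {52, 48}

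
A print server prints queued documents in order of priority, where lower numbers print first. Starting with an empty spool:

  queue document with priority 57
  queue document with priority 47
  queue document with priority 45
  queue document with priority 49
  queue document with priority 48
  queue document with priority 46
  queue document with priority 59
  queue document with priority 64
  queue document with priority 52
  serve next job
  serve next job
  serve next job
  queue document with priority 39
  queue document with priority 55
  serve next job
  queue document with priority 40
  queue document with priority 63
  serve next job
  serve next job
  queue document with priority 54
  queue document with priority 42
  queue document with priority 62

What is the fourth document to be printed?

insert 57 → {57}
insert 47 → {47, 57}
insert 45 → {45, 47, 57}
insert 49 → {45, 47, 49, 57}
insert 48 → {45, 47, 48, 49, 57}
insert 46 → {45, 46, 47, 48, 49, 57}
insert 59 → {45, 46, 47, 48, 49, 57, 59}
insert 64 → {45, 46, 47, 48, 49, 57, 59, 64}
insert 52 → {45, 46, 47, 48, 49, 52, 57, 59, 64}
serve next job → 45; now {46, 47, 48, 49, 52, 57, 59, 64}
serve next job → 46; now {47, 48, 49, 52, 57, 59, 64}
serve next job → 47; now {48, 49, 52, 57, 59, 64}
insert 39 → {39, 48, 49, 52, 57, 59, 64}
insert 55 → {39, 48, 49, 52, 55, 57, 59, 64}
serve next job → 39; now {48, 49, 52, 55, 57, 59, 64}
insert 40 → {40, 48, 49, 52, 55, 57, 59, 64}
insert 63 → {40, 48, 49, 52, 55, 57, 59, 63, 64}
serve next job → 40; now {48, 49, 52, 55, 57, 59, 63, 64}
serve next job → 48; now {49, 52, 55, 57, 59, 63, 64}
insert 54 → {49, 52, 54, 55, 57, 59, 63, 64}
insert 42 → {42, 49, 52, 54, 55, 57, 59, 63, 64}
insert 62 → {42, 49, 52, 54, 55, 57, 59, 62, 63, 64}

39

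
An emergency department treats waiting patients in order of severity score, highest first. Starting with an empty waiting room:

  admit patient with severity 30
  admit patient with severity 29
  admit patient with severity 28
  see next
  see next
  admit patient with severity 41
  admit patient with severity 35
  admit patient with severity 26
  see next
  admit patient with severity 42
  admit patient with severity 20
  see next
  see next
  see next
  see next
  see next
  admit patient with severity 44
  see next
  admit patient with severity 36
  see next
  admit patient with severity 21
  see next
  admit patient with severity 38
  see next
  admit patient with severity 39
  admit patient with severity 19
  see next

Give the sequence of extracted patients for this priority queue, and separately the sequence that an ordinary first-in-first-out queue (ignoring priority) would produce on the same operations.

priority queue: [30, 29, 41, 42, 35, 28, 26, 20, 44, 36, 21, 38, 39]; FIFO queue: 30 → 29 → 28 → 41 → 35 → 26 → 42 → 20 → 44 → 36 → 21 → 38 → 39

insert 30 → {30}
insert 29 → {30, 29}
insert 28 → {30, 29, 28}
see next → 30; now {29, 28}
see next → 29; now {28}
insert 41 → {41, 28}
insert 35 → {41, 35, 28}
insert 26 → {41, 35, 28, 26}
see next → 41; now {35, 28, 26}
insert 42 → {42, 35, 28, 26}
insert 20 → {42, 35, 28, 26, 20}
see next → 42; now {35, 28, 26, 20}
see next → 35; now {28, 26, 20}
see next → 28; now {26, 20}
see next → 26; now {20}
see next → 20; now {}
insert 44 → {44}
see next → 44; now {}
insert 36 → {36}
see next → 36; now {}
insert 21 → {21}
see next → 21; now {}
insert 38 → {38}
see next → 38; now {}
insert 39 → {39}
insert 19 → {39, 19}
see next → 39; now {19}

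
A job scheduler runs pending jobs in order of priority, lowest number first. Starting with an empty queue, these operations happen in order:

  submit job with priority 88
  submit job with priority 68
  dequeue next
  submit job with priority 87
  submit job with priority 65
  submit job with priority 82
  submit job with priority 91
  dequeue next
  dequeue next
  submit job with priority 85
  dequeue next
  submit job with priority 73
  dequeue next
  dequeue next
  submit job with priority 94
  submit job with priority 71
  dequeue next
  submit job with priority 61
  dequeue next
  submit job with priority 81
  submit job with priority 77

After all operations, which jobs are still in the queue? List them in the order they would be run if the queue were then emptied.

insert 88 → {88}
insert 68 → {68, 88}
dequeue next → 68; now {88}
insert 87 → {87, 88}
insert 65 → {65, 87, 88}
insert 82 → {65, 82, 87, 88}
insert 91 → {65, 82, 87, 88, 91}
dequeue next → 65; now {82, 87, 88, 91}
dequeue next → 82; now {87, 88, 91}
insert 85 → {85, 87, 88, 91}
dequeue next → 85; now {87, 88, 91}
insert 73 → {73, 87, 88, 91}
dequeue next → 73; now {87, 88, 91}
dequeue next → 87; now {88, 91}
insert 94 → {88, 91, 94}
insert 71 → {71, 88, 91, 94}
dequeue next → 71; now {88, 91, 94}
insert 61 → {61, 88, 91, 94}
dequeue next → 61; now {88, 91, 94}
insert 81 → {81, 88, 91, 94}
insert 77 → {77, 81, 88, 91, 94}

77 → 81 → 88 → 91 → 94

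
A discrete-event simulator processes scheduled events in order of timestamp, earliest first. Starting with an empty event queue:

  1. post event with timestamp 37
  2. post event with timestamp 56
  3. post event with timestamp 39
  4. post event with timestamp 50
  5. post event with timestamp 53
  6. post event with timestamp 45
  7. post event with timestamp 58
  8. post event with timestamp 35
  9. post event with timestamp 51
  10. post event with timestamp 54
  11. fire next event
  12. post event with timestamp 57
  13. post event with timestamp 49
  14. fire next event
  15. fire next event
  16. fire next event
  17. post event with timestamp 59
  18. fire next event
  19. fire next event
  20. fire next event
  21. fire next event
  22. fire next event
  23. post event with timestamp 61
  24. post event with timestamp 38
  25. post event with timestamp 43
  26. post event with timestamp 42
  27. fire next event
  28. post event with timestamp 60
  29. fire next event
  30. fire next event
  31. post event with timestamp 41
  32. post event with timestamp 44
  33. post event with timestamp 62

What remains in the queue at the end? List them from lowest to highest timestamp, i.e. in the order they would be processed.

41 → 44 → 56 → 57 → 58 → 59 → 60 → 61 → 62

insert 37 → {37}
insert 56 → {37, 56}
insert 39 → {37, 39, 56}
insert 50 → {37, 39, 50, 56}
insert 53 → {37, 39, 50, 53, 56}
insert 45 → {37, 39, 45, 50, 53, 56}
insert 58 → {37, 39, 45, 50, 53, 56, 58}
insert 35 → {35, 37, 39, 45, 50, 53, 56, 58}
insert 51 → {35, 37, 39, 45, 50, 51, 53, 56, 58}
insert 54 → {35, 37, 39, 45, 50, 51, 53, 54, 56, 58}
fire next event → 35; now {37, 39, 45, 50, 51, 53, 54, 56, 58}
insert 57 → {37, 39, 45, 50, 51, 53, 54, 56, 57, 58}
insert 49 → {37, 39, 45, 49, 50, 51, 53, 54, 56, 57, 58}
fire next event → 37; now {39, 45, 49, 50, 51, 53, 54, 56, 57, 58}
fire next event → 39; now {45, 49, 50, 51, 53, 54, 56, 57, 58}
fire next event → 45; now {49, 50, 51, 53, 54, 56, 57, 58}
insert 59 → {49, 50, 51, 53, 54, 56, 57, 58, 59}
fire next event → 49; now {50, 51, 53, 54, 56, 57, 58, 59}
fire next event → 50; now {51, 53, 54, 56, 57, 58, 59}
fire next event → 51; now {53, 54, 56, 57, 58, 59}
fire next event → 53; now {54, 56, 57, 58, 59}
fire next event → 54; now {56, 57, 58, 59}
insert 61 → {56, 57, 58, 59, 61}
insert 38 → {38, 56, 57, 58, 59, 61}
insert 43 → {38, 43, 56, 57, 58, 59, 61}
insert 42 → {38, 42, 43, 56, 57, 58, 59, 61}
fire next event → 38; now {42, 43, 56, 57, 58, 59, 61}
insert 60 → {42, 43, 56, 57, 58, 59, 60, 61}
fire next event → 42; now {43, 56, 57, 58, 59, 60, 61}
fire next event → 43; now {56, 57, 58, 59, 60, 61}
insert 41 → {41, 56, 57, 58, 59, 60, 61}
insert 44 → {41, 44, 56, 57, 58, 59, 60, 61}
insert 62 → {41, 44, 56, 57, 58, 59, 60, 61, 62}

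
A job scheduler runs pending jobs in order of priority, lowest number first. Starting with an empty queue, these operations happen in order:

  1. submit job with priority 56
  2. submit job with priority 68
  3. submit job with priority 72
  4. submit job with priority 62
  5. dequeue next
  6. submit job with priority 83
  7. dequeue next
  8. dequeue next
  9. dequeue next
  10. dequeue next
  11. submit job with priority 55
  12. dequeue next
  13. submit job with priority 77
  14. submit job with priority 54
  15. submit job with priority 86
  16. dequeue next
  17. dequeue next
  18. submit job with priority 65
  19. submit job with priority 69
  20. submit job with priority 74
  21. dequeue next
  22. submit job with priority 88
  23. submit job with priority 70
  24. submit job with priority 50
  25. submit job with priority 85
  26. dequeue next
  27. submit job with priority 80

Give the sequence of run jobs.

insert 56 → {56}
insert 68 → {56, 68}
insert 72 → {56, 68, 72}
insert 62 → {56, 62, 68, 72}
dequeue next → 56; now {62, 68, 72}
insert 83 → {62, 68, 72, 83}
dequeue next → 62; now {68, 72, 83}
dequeue next → 68; now {72, 83}
dequeue next → 72; now {83}
dequeue next → 83; now {}
insert 55 → {55}
dequeue next → 55; now {}
insert 77 → {77}
insert 54 → {54, 77}
insert 86 → {54, 77, 86}
dequeue next → 54; now {77, 86}
dequeue next → 77; now {86}
insert 65 → {65, 86}
insert 69 → {65, 69, 86}
insert 74 → {65, 69, 74, 86}
dequeue next → 65; now {69, 74, 86}
insert 88 → {69, 74, 86, 88}
insert 70 → {69, 70, 74, 86, 88}
insert 50 → {50, 69, 70, 74, 86, 88}
insert 85 → {50, 69, 70, 74, 85, 86, 88}
dequeue next → 50; now {69, 70, 74, 85, 86, 88}
insert 80 → {69, 70, 74, 80, 85, 86, 88}

56, 62, 68, 72, 83, 55, 54, 77, 65, 50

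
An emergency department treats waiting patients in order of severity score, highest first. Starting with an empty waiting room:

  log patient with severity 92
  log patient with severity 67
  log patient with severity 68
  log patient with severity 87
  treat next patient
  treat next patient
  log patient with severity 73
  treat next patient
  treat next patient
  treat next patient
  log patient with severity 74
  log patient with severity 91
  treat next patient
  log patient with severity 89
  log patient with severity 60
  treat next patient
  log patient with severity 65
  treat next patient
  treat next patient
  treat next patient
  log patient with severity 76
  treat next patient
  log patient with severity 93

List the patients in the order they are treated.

insert 92 → {92}
insert 67 → {92, 67}
insert 68 → {92, 68, 67}
insert 87 → {92, 87, 68, 67}
treat next patient → 92; now {87, 68, 67}
treat next patient → 87; now {68, 67}
insert 73 → {73, 68, 67}
treat next patient → 73; now {68, 67}
treat next patient → 68; now {67}
treat next patient → 67; now {}
insert 74 → {74}
insert 91 → {91, 74}
treat next patient → 91; now {74}
insert 89 → {89, 74}
insert 60 → {89, 74, 60}
treat next patient → 89; now {74, 60}
insert 65 → {74, 65, 60}
treat next patient → 74; now {65, 60}
treat next patient → 65; now {60}
treat next patient → 60; now {}
insert 76 → {76}
treat next patient → 76; now {}
insert 93 → {93}

92 → 87 → 73 → 68 → 67 → 91 → 89 → 74 → 65 → 60 → 76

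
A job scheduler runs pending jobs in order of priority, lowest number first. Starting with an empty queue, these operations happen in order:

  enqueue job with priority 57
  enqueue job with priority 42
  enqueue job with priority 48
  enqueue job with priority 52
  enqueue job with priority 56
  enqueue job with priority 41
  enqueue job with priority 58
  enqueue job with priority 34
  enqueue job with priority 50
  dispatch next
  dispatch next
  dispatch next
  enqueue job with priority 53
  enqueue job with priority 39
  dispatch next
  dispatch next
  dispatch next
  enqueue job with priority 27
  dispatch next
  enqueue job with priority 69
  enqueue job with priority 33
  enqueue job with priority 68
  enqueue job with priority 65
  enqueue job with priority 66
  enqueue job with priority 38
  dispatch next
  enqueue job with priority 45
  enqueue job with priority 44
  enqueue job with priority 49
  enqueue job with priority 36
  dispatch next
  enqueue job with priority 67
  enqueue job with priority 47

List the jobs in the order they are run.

34 → 41 → 42 → 39 → 48 → 50 → 27 → 33 → 36

insert 57 → {57}
insert 42 → {42, 57}
insert 48 → {42, 48, 57}
insert 52 → {42, 48, 52, 57}
insert 56 → {42, 48, 52, 56, 57}
insert 41 → {41, 42, 48, 52, 56, 57}
insert 58 → {41, 42, 48, 52, 56, 57, 58}
insert 34 → {34, 41, 42, 48, 52, 56, 57, 58}
insert 50 → {34, 41, 42, 48, 50, 52, 56, 57, 58}
dispatch next → 34; now {41, 42, 48, 50, 52, 56, 57, 58}
dispatch next → 41; now {42, 48, 50, 52, 56, 57, 58}
dispatch next → 42; now {48, 50, 52, 56, 57, 58}
insert 53 → {48, 50, 52, 53, 56, 57, 58}
insert 39 → {39, 48, 50, 52, 53, 56, 57, 58}
dispatch next → 39; now {48, 50, 52, 53, 56, 57, 58}
dispatch next → 48; now {50, 52, 53, 56, 57, 58}
dispatch next → 50; now {52, 53, 56, 57, 58}
insert 27 → {27, 52, 53, 56, 57, 58}
dispatch next → 27; now {52, 53, 56, 57, 58}
insert 69 → {52, 53, 56, 57, 58, 69}
insert 33 → {33, 52, 53, 56, 57, 58, 69}
insert 68 → {33, 52, 53, 56, 57, 58, 68, 69}
insert 65 → {33, 52, 53, 56, 57, 58, 65, 68, 69}
insert 66 → {33, 52, 53, 56, 57, 58, 65, 66, 68, 69}
insert 38 → {33, 38, 52, 53, 56, 57, 58, 65, 66, 68, 69}
dispatch next → 33; now {38, 52, 53, 56, 57, 58, 65, 66, 68, 69}
insert 45 → {38, 45, 52, 53, 56, 57, 58, 65, 66, 68, 69}
insert 44 → {38, 44, 45, 52, 53, 56, 57, 58, 65, 66, 68, 69}
insert 49 → {38, 44, 45, 49, 52, 53, 56, 57, 58, 65, 66, 68, 69}
insert 36 → {36, 38, 44, 45, 49, 52, 53, 56, 57, 58, 65, 66, 68, 69}
dispatch next → 36; now {38, 44, 45, 49, 52, 53, 56, 57, 58, 65, 66, 68, 69}
insert 67 → {38, 44, 45, 49, 52, 53, 56, 57, 58, 65, 66, 67, 68, 69}
insert 47 → {38, 44, 45, 47, 49, 52, 53, 56, 57, 58, 65, 66, 67, 68, 69}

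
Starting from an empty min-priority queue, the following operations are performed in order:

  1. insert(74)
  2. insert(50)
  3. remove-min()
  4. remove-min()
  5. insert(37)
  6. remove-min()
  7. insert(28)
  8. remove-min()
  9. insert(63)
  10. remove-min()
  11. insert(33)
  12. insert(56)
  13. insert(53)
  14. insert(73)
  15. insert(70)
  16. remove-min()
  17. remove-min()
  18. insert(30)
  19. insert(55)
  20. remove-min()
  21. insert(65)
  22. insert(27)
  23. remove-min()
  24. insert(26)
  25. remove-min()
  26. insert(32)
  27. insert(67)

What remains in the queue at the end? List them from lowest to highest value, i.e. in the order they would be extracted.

insert 74 → {74}
insert 50 → {50, 74}
remove-min → 50; now {74}
remove-min → 74; now {}
insert 37 → {37}
remove-min → 37; now {}
insert 28 → {28}
remove-min → 28; now {}
insert 63 → {63}
remove-min → 63; now {}
insert 33 → {33}
insert 56 → {33, 56}
insert 53 → {33, 53, 56}
insert 73 → {33, 53, 56, 73}
insert 70 → {33, 53, 56, 70, 73}
remove-min → 33; now {53, 56, 70, 73}
remove-min → 53; now {56, 70, 73}
insert 30 → {30, 56, 70, 73}
insert 55 → {30, 55, 56, 70, 73}
remove-min → 30; now {55, 56, 70, 73}
insert 65 → {55, 56, 65, 70, 73}
insert 27 → {27, 55, 56, 65, 70, 73}
remove-min → 27; now {55, 56, 65, 70, 73}
insert 26 → {26, 55, 56, 65, 70, 73}
remove-min → 26; now {55, 56, 65, 70, 73}
insert 32 → {32, 55, 56, 65, 70, 73}
insert 67 → {32, 55, 56, 65, 67, 70, 73}

[32, 55, 56, 65, 67, 70, 73]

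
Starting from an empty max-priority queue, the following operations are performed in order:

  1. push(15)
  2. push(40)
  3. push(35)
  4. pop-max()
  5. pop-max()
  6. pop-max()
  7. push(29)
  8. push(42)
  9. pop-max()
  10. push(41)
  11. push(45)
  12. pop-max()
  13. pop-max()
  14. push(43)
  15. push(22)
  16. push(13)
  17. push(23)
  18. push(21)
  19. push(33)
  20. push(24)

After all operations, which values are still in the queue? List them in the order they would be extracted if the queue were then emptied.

43 → 33 → 29 → 24 → 23 → 22 → 21 → 13

insert 15 → {15}
insert 40 → {40, 15}
insert 35 → {40, 35, 15}
pop-max → 40; now {35, 15}
pop-max → 35; now {15}
pop-max → 15; now {}
insert 29 → {29}
insert 42 → {42, 29}
pop-max → 42; now {29}
insert 41 → {41, 29}
insert 45 → {45, 41, 29}
pop-max → 45; now {41, 29}
pop-max → 41; now {29}
insert 43 → {43, 29}
insert 22 → {43, 29, 22}
insert 13 → {43, 29, 22, 13}
insert 23 → {43, 29, 23, 22, 13}
insert 21 → {43, 29, 23, 22, 21, 13}
insert 33 → {43, 33, 29, 23, 22, 21, 13}
insert 24 → {43, 33, 29, 24, 23, 22, 21, 13}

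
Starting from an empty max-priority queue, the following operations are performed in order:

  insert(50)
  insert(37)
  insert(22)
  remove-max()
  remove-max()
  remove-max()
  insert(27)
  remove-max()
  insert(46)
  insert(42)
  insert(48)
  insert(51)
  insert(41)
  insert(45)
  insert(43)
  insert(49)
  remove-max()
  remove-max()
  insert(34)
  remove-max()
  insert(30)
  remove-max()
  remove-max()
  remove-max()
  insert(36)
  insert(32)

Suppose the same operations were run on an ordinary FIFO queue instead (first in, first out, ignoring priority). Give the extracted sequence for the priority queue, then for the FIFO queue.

priority queue: 50 → 37 → 22 → 27 → 51 → 49 → 48 → 46 → 45 → 43; FIFO queue: 50 → 37 → 22 → 27 → 46 → 42 → 48 → 51 → 41 → 45

insert 50 → {50}
insert 37 → {50, 37}
insert 22 → {50, 37, 22}
remove-max → 50; now {37, 22}
remove-max → 37; now {22}
remove-max → 22; now {}
insert 27 → {27}
remove-max → 27; now {}
insert 46 → {46}
insert 42 → {46, 42}
insert 48 → {48, 46, 42}
insert 51 → {51, 48, 46, 42}
insert 41 → {51, 48, 46, 42, 41}
insert 45 → {51, 48, 46, 45, 42, 41}
insert 43 → {51, 48, 46, 45, 43, 42, 41}
insert 49 → {51, 49, 48, 46, 45, 43, 42, 41}
remove-max → 51; now {49, 48, 46, 45, 43, 42, 41}
remove-max → 49; now {48, 46, 45, 43, 42, 41}
insert 34 → {48, 46, 45, 43, 42, 41, 34}
remove-max → 48; now {46, 45, 43, 42, 41, 34}
insert 30 → {46, 45, 43, 42, 41, 34, 30}
remove-max → 46; now {45, 43, 42, 41, 34, 30}
remove-max → 45; now {43, 42, 41, 34, 30}
remove-max → 43; now {42, 41, 34, 30}
insert 36 → {42, 41, 36, 34, 30}
insert 32 → {42, 41, 36, 34, 32, 30}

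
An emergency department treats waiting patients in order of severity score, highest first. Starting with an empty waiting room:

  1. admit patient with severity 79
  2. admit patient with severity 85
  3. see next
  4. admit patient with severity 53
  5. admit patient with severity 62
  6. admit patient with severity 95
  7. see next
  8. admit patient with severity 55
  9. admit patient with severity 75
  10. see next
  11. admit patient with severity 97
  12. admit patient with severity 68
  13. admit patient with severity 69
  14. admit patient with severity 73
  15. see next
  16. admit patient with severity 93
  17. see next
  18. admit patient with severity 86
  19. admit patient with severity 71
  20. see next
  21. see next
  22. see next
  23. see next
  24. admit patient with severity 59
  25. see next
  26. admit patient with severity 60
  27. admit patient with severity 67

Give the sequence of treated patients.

insert 79 → {79}
insert 85 → {85, 79}
see next → 85; now {79}
insert 53 → {79, 53}
insert 62 → {79, 62, 53}
insert 95 → {95, 79, 62, 53}
see next → 95; now {79, 62, 53}
insert 55 → {79, 62, 55, 53}
insert 75 → {79, 75, 62, 55, 53}
see next → 79; now {75, 62, 55, 53}
insert 97 → {97, 75, 62, 55, 53}
insert 68 → {97, 75, 68, 62, 55, 53}
insert 69 → {97, 75, 69, 68, 62, 55, 53}
insert 73 → {97, 75, 73, 69, 68, 62, 55, 53}
see next → 97; now {75, 73, 69, 68, 62, 55, 53}
insert 93 → {93, 75, 73, 69, 68, 62, 55, 53}
see next → 93; now {75, 73, 69, 68, 62, 55, 53}
insert 86 → {86, 75, 73, 69, 68, 62, 55, 53}
insert 71 → {86, 75, 73, 71, 69, 68, 62, 55, 53}
see next → 86; now {75, 73, 71, 69, 68, 62, 55, 53}
see next → 75; now {73, 71, 69, 68, 62, 55, 53}
see next → 73; now {71, 69, 68, 62, 55, 53}
see next → 71; now {69, 68, 62, 55, 53}
insert 59 → {69, 68, 62, 59, 55, 53}
see next → 69; now {68, 62, 59, 55, 53}
insert 60 → {68, 62, 60, 59, 55, 53}
insert 67 → {68, 67, 62, 60, 59, 55, 53}

85 → 95 → 79 → 97 → 93 → 86 → 75 → 73 → 71 → 69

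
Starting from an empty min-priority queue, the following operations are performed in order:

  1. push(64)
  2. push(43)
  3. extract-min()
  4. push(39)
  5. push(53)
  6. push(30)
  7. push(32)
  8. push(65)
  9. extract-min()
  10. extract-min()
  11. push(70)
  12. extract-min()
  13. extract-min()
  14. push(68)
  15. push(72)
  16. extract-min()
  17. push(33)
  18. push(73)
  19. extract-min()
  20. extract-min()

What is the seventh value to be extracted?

insert 64 → {64}
insert 43 → {43, 64}
extract-min → 43; now {64}
insert 39 → {39, 64}
insert 53 → {39, 53, 64}
insert 30 → {30, 39, 53, 64}
insert 32 → {30, 32, 39, 53, 64}
insert 65 → {30, 32, 39, 53, 64, 65}
extract-min → 30; now {32, 39, 53, 64, 65}
extract-min → 32; now {39, 53, 64, 65}
insert 70 → {39, 53, 64, 65, 70}
extract-min → 39; now {53, 64, 65, 70}
extract-min → 53; now {64, 65, 70}
insert 68 → {64, 65, 68, 70}
insert 72 → {64, 65, 68, 70, 72}
extract-min → 64; now {65, 68, 70, 72}
insert 33 → {33, 65, 68, 70, 72}
insert 73 → {33, 65, 68, 70, 72, 73}
extract-min → 33; now {65, 68, 70, 72, 73}
extract-min → 65; now {68, 70, 72, 73}

33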